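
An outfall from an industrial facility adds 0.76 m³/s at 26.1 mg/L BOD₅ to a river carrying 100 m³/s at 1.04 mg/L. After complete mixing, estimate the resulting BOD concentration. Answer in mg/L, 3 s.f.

1.23 mg/L

Conservation of mass across the mixing zone: C = (0.76·26.1 + 100·1.04) / (0.76 + 100) = 123.8/100.8 = 1.229 mg/L.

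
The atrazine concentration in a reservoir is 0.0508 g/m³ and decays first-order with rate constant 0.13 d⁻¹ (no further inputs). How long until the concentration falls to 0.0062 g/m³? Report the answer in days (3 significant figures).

16.2 d

t = ln(C₀/C)/k = ln(0.0508/0.0062)/0.13 = 2.103/0.13 = 16.18 d.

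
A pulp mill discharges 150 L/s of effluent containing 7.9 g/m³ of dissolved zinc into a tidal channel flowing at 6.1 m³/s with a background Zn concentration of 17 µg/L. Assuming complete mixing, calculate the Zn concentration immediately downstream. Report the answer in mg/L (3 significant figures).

150 L/s = 0.15 m³/s.
17 µg/L = 0.017 mg/L.
Flow-weighted mixing gives C = (0.15·7.9 + 6.1·0.017) / (0.15 + 6.1) = 1.289/6.25 = 0.2062 mg/L.

0.206 mg/L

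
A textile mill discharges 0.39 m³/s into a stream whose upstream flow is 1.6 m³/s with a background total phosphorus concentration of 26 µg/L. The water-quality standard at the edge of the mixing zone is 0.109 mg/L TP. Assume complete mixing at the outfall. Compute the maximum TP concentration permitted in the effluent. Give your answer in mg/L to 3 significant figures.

0.450 mg/L

26 µg/L = 0.026 mg/L.
Mass balance: 0.109·1.99 = 0.39·Cₑ + 1.6·0.026.
Cₑ = (0.2169 − 0.0416) / 0.39 = 0.4495 mg/L.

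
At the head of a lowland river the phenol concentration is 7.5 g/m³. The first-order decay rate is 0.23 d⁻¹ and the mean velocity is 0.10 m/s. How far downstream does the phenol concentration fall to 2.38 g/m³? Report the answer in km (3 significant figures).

From C = C₀·e^(−kt), t = ln(C₀/C)/k = ln(7.5/2.38)/0.23 = 1.148/0.23 = 4.99 d.
Distance = v·t = 0.10 m/s × 4.312e+05 s = 4.312e+04 m = 43.12 km.

43.1 km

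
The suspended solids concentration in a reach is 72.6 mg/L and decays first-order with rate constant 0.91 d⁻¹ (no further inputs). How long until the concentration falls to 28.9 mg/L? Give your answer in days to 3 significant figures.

t = ln(C₀/C)/k = ln(72.6/28.9)/0.91 = 0.9211/0.91 = 1.012 d.

1.01 d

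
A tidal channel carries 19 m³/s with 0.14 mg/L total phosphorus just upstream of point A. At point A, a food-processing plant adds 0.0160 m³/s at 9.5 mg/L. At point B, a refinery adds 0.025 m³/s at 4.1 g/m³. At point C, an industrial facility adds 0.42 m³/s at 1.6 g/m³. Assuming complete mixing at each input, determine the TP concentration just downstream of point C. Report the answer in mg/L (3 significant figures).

0.184 mg/L

After input A: C = (19·0.14 + 0.016·9.5) / 19.02 = 0.1479 mg/L.
After input B: C = (19.02·0.1479 + 0.025·4.1) / 19.04 = 0.1531 mg/L.
After input C: C = (19.04·0.1531 + 0.42·1.6) / 19.46 = 0.1843 mg/L.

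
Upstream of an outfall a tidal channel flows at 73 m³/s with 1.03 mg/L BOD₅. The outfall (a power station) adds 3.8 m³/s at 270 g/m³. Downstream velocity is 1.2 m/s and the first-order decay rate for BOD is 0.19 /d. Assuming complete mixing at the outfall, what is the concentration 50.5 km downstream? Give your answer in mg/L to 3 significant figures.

After complete mixing, C₀ = (3.8·270 + 73·1.03) / 76.8 = 14.34 mg/L.
Travel time t = 5.05e+04 m / 1.2 m/s = 4.208e+04 s = 0.4871 d.
C = 14.34·exp(−0.19·0.4871) = 14.34·0.9116 = 13.07 mg/L.

13.1 mg/L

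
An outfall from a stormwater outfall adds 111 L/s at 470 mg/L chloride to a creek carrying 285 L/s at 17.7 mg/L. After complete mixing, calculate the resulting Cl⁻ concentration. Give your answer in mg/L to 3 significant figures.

144 mg/L

111 L/s = 0.111 m³/s.
285 L/s = 0.285 m³/s.
Conservation of mass across the mixing zone: C = (0.111·470 + 0.285·17.7) / (0.111 + 0.285) = 57.21/0.396 = 144.5 mg/L.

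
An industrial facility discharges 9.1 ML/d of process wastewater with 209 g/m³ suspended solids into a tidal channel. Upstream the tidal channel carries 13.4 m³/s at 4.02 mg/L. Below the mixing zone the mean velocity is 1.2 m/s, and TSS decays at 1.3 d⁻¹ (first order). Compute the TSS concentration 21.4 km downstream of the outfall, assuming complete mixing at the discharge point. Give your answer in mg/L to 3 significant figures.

4.30 mg/L

9.1 ML/d = 0.1053 m³/s.
After complete mixing, C₀ = (0.1053·209 + 13.4·4.02) / 13.51 = 5.619 mg/L.
Travel time t = 2.14e+04 m / 1.2 m/s = 1.783e+04 s = 0.2064 d.
C = 5.619·exp(−1.3·0.2064) = 5.619·0.7647 = 4.296 mg/L.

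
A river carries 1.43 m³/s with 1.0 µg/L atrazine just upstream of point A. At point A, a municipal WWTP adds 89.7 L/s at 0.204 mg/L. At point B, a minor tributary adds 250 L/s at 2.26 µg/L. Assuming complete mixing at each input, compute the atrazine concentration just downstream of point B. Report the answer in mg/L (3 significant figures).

0.0115 mg/L

1.0 µg/L = 0.001 mg/L.
89.7 L/s = 0.0897 m³/s.
After input A: C = (1.43·0.001 + 0.0897·0.204) / 1.52 = 0.01298 mg/L.
250 L/s = 0.25 m³/s.
2.26 µg/L = 0.00226 mg/L.
After input B: C = (1.52·0.01298 + 0.25·0.00226) / 1.77 = 0.01147 mg/L.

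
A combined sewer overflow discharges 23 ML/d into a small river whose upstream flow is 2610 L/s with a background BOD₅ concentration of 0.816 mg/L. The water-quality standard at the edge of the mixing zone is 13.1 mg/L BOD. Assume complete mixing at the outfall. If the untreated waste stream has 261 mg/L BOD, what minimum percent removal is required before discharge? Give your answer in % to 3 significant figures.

23 ML/d = 0.2662 m³/s.
2610 L/s = 2.61 m³/s.
Mass balance: 13.1·2.876 = 0.2662·Cₑ + 2.61·0.816.
Cₑ = (37.68 − 2.13) / 0.2662 = 133.5 mg/L.
Required removal = 1 − 133.5/261 = 48.84 %.

48.8 %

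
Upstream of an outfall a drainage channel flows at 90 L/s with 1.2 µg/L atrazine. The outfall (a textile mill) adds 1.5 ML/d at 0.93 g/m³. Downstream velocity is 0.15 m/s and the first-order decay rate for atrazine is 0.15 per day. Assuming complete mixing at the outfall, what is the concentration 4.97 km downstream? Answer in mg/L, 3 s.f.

0.143 mg/L

1.5 ML/d = 0.01736 m³/s.
90 L/s = 0.09 m³/s.
1.2 µg/L = 0.0012 mg/L.
After complete mixing, C₀ = (0.01736·0.93 + 0.09·0.0012) / 0.1074 = 0.1514 mg/L.
Travel time t = 4970 m / 0.15 m/s = 3.313e+04 s = 0.3835 d.
C = 0.1514·exp(−0.15·0.3835) = 0.1514·0.9441 = 0.1429 mg/L.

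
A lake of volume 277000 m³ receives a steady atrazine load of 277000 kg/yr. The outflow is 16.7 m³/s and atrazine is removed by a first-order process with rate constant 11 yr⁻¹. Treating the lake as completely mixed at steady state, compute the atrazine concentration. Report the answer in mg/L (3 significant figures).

0.523 mg/L

Outflow Q = 16.7 m³/s × 3.156e+07 s/yr = 5.27e+08 m³/yr.
Steady-state CSTR mass balance: W = Q·C + k·V·C, so C = W/(Q + kV).
Q + kV = 5.27e+08 + 11·277000 = 5.301e+08 m³/yr.
C = 277000/5.301e+08 = 0.0005226 kg/m³ = 0.5226 mg/L.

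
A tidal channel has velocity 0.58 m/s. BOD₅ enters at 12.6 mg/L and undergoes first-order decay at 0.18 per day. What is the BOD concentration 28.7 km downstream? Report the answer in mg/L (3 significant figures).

Travel time t = 28.7 km / 0.58 m/s = 2.87e+04/0.58 = 4.948e+04 s = 0.5727 d.
First-order decay: C = 12.6·exp(−0.18·0.5727) = 12.6·0.902 = 11.37 mg/L.

11.4 mg/L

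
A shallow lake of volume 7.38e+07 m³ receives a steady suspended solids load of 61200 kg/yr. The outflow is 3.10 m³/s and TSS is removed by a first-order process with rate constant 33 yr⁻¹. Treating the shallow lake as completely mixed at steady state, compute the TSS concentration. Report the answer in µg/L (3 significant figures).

Outflow Q = 3.10 m³/s × 3.156e+07 s/yr = 9.783e+07 m³/yr.
Steady-state CSTR mass balance: W = Q·C + k·V·C, so C = W/(Q + kV).
Q + kV = 9.783e+07 + 33·7.38e+07 = 2.533e+09 m³/yr.
C = 61200/2.533e+09 = 2.416e-05 kg/m³ = 0.02416 mg/L = 24.16 µg/L.

24.2 µg/L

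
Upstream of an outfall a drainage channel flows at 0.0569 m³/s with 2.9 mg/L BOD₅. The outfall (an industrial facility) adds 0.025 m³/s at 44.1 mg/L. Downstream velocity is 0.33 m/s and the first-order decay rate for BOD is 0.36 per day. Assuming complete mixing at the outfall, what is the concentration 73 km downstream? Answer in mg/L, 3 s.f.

6.16 mg/L

After complete mixing, C₀ = (0.025·44.1 + 0.0569·2.9) / 0.0819 = 15.48 mg/L.
Travel time t = 7.3e+04 m / 0.33 m/s = 2.212e+05 s = 2.56 d.
C = 15.48·exp(−0.36·2.56) = 15.48·0.3978 = 6.157 mg/L.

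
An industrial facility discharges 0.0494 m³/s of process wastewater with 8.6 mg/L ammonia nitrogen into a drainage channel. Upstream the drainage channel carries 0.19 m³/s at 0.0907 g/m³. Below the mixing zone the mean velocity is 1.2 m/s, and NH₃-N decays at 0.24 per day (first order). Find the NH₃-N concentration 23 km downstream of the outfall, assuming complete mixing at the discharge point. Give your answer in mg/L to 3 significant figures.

After complete mixing, C₀ = (0.0494·8.6 + 0.19·0.0907) / 0.2394 = 1.847 mg/L.
Travel time t = 2.3e+04 m / 1.2 m/s = 1.917e+04 s = 0.2218 d.
C = 1.847·exp(−0.24·0.2218) = 1.847·0.9482 = 1.751 mg/L.

1.75 mg/L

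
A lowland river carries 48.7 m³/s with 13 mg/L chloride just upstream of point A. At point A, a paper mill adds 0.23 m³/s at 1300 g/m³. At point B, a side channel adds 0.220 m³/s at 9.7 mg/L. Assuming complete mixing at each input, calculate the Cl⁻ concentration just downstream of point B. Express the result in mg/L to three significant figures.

After input A: C = (48.7·13 + 0.23·1300) / 48.93 = 19.05 mg/L.
After input B: C = (48.93·19.05 + 0.22·9.7) / 49.15 = 19.01 mg/L.

19.0 mg/L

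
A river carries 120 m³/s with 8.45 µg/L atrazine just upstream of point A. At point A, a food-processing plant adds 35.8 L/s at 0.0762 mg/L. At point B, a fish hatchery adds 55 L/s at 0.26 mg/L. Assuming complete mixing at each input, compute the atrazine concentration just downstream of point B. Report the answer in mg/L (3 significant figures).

0.00859 mg/L

8.45 µg/L = 0.00845 mg/L.
35.8 L/s = 0.0358 m³/s.
After input A: C = (120·0.00845 + 0.0358·0.0762) / 120 = 0.00847 mg/L.
55 L/s = 0.055 m³/s.
After input B: C = (120·0.00847 + 0.055·0.26) / 120.1 = 0.008585 mg/L.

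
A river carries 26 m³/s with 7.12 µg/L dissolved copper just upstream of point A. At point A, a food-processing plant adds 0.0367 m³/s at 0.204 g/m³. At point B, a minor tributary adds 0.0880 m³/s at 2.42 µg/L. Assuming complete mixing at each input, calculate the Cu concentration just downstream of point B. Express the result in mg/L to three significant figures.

0.00738 mg/L

7.12 µg/L = 0.00712 mg/L.
After input A: C = (26·0.00712 + 0.0367·0.204) / 26.04 = 0.007398 mg/L.
2.42 µg/L = 0.00242 mg/L.
After input B: C = (26.04·0.007398 + 0.088·0.00242) / 26.12 = 0.007381 mg/L.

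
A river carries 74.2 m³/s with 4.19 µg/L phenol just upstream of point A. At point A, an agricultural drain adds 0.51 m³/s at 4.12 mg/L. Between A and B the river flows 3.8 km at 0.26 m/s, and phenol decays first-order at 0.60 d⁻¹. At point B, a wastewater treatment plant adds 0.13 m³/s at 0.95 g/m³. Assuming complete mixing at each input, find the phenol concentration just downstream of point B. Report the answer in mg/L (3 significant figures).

4.19 µg/L = 0.00419 mg/L.
After input A: C = (74.2·0.00419 + 0.51·4.12) / 74.71 = 0.03229 mg/L.
Over the 3.8 km reach to input B (t = 1.462e+04 s = 0.1692 d), decay gives C = 0.03229·exp(−0.60·0.1692) = 0.02917 mg/L.
After input B: C = (74.71·0.02917 + 0.13·0.95) / 74.84 = 0.03077 mg/L.

0.0308 mg/L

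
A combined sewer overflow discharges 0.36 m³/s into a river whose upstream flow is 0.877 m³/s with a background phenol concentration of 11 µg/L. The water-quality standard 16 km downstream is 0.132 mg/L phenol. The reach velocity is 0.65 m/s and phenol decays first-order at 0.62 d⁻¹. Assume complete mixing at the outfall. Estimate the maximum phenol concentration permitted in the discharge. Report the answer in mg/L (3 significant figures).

11 µg/L = 0.011 mg/L.
Travel time to the compliance point: t = 1.6e+04/0.65 = 2.462e+04 s = 0.2849 d; decay factor exp(−0.62·0.2849) = 0.8381.
So the concentration just after mixing may be at most 0.132/0.8381 = 0.1575 mg/L.
Mass balance: 0.1575·1.237 = 0.36·Cₑ + 0.877·0.011.
Cₑ = (0.1948 − 0.009647) / 0.36 = 0.5144 mg/L.

0.514 mg/L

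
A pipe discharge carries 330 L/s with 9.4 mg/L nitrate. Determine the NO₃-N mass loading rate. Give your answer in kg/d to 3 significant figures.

268 kg/d

330 L/s = 0.33 m³/s.
Mass flux = Q·C = 0.33 m³/s × 9.4 g/m³ = 3.102 g/s.
= 3.102 g/s × 86.4 = 268 kg/d.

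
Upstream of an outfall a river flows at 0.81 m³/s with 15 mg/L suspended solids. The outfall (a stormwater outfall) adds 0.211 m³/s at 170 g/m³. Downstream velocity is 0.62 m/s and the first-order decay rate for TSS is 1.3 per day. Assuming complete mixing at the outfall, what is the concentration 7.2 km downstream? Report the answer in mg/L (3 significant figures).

After complete mixing, C₀ = (0.211·170 + 0.81·15) / 1.021 = 47.03 mg/L.
Travel time t = 7200 m / 0.62 m/s = 1.161e+04 s = 0.1344 d.
C = 47.03·exp(−1.3·0.1344) = 47.03·0.8397 = 39.49 mg/L.

39.5 mg/L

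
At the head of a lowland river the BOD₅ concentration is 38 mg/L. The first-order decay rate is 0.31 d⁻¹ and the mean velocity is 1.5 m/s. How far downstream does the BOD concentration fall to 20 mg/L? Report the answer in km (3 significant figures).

268 km

From C = C₀·e^(−kt), t = ln(C₀/C)/k = ln(38/20)/0.31 = 0.6419/0.31 = 2.07 d.
Distance = v·t = 1.5 m/s × 1.789e+05 s = 2.683e+05 m = 268.3 km.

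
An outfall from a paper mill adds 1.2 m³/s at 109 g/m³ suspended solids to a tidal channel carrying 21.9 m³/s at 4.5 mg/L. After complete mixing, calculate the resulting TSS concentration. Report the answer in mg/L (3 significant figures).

Flow-weighted mixing gives C = (1.2·109 + 21.9·4.5) / (1.2 + 21.9) = 229.3/23.1 = 9.929 mg/L.

9.93 mg/L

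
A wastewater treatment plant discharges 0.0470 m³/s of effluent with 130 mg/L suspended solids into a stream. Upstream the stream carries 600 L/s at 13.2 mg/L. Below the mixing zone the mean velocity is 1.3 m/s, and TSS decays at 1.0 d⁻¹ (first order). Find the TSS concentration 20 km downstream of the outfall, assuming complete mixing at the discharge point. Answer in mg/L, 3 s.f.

18.1 mg/L

600 L/s = 0.6 m³/s.
After complete mixing, C₀ = (0.047·130 + 0.6·13.2) / 0.647 = 21.68 mg/L.
Travel time t = 2e+04 m / 1.3 m/s = 1.538e+04 s = 0.1781 d.
C = 21.68·exp(−1.0·0.1781) = 21.68·0.8369 = 18.15 mg/L.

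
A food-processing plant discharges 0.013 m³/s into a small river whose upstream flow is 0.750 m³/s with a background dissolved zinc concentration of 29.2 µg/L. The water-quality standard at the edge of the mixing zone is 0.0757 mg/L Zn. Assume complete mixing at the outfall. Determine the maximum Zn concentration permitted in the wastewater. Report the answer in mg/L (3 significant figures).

29.2 µg/L = 0.0292 mg/L.
Mass balance: 0.0757·0.763 = 0.013·Cₑ + 0.75·0.0292.
Cₑ = (0.05776 − 0.0219) / 0.013 = 2.758 mg/L.

2.76 mg/L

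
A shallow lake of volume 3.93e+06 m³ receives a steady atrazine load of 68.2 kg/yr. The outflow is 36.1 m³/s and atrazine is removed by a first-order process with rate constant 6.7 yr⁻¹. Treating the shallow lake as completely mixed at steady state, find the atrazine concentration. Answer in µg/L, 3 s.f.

Outflow Q = 36.1 m³/s × 3.156e+07 s/yr = 1.139e+09 m³/yr.
Steady-state CSTR mass balance: W = Q·C + k·V·C, so C = W/(Q + kV).
Q + kV = 1.139e+09 + 6.7·3.93e+06 = 1.166e+09 m³/yr.
C = 68.2/1.166e+09 = 5.851e-08 kg/m³ = 5.851e-05 mg/L = 0.05851 µg/L.

0.0585 µg/L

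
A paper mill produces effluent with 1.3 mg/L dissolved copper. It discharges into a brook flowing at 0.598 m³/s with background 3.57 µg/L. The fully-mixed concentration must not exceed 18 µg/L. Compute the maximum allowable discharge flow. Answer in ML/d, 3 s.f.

3.57 µg/L = 0.00357 mg/L.
18 µg/L = 0.018 mg/L.
Mass balance at complete mixing: C_std·(Q_w + Q_r) = Q_w·C_e + Q_r·C_b.
Rearranging, Q_w = Q_r·(C_std − C_b)/(C_e − C_std) = 0.598·(0.018 − 0.00357) / (1.3 − 0.018) = 0.006731 m³/s.
= 0.5816 ML/d.

0.582 ML/d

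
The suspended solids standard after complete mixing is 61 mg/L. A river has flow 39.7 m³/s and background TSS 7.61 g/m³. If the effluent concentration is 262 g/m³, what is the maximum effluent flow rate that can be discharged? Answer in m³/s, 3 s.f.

10.5 m³/s

Mass balance at complete mixing: C_std·(Q_w + Q_r) = Q_w·C_e + Q_r·C_b.
Rearranging, Q_w = Q_r·(C_std − C_b)/(C_e − C_std) = 39.7·(61 − 7.61) / (262 − 61) = 10.55 m³/s.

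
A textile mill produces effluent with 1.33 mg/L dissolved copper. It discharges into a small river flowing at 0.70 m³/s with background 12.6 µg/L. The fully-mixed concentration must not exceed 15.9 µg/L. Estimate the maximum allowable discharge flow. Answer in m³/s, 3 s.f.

12.6 µg/L = 0.0126 mg/L.
15.9 µg/L = 0.0159 mg/L.
Mass balance at complete mixing: C_std·(Q_w + Q_r) = Q_w·C_e + Q_r·C_b.
Rearranging, Q_w = Q_r·(C_std − C_b)/(C_e − C_std) = 0.70·(0.0159 − 0.0126) / (1.33 − 0.0159) = 0.001758 m³/s.

0.00176 m³/s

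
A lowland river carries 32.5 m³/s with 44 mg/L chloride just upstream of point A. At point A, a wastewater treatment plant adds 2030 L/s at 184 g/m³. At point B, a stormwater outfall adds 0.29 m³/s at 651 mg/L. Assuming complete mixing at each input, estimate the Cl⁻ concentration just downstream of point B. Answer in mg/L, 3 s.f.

2030 L/s = 2.03 m³/s.
After input A: C = (32.5·44 + 2.03·184) / 34.53 = 52.23 mg/L.
After input B: C = (34.53·52.23 + 0.29·651) / 34.82 = 57.22 mg/L.

57.2 mg/L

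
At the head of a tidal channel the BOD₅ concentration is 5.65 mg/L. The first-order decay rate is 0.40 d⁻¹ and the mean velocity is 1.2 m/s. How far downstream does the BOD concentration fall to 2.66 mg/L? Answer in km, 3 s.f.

From C = C₀·e^(−kt), t = ln(C₀/C)/k = ln(5.65/2.66)/0.40 = 0.7533/0.40 = 1.883 d.
Distance = v·t = 1.2 m/s × 1.627e+05 s = 1.953e+05 m = 195.3 km.

195 km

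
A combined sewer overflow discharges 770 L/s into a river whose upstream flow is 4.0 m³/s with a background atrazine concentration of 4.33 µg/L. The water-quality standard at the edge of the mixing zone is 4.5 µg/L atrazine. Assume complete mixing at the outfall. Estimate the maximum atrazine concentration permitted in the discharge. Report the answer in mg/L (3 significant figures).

0.00538 mg/L

770 L/s = 0.77 m³/s.
4.33 µg/L = 0.00433 mg/L.
4.5 µg/L = 0.0045 mg/L.
Mass balance: 0.0045·4.77 = 0.77·Cₑ + 4·0.00433.
Cₑ = (0.02147 − 0.01732) / 0.77 = 0.005383 mg/L.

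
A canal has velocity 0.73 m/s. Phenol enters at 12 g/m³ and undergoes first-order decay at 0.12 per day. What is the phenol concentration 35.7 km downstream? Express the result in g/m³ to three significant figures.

Travel time t = 35.7 km / 0.73 m/s = 3.57e+04/0.73 = 4.89e+04 s = 0.566 d.
First-order decay: C = 12·exp(−0.12·0.566) = 12·0.9343 = 11.21 g/m³.

11.2 g/m³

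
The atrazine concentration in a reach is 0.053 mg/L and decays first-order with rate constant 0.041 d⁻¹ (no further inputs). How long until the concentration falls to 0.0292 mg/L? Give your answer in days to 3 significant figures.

t = ln(C₀/C)/k = ln(0.053/0.0292)/0.041 = 0.5961/0.041 = 14.54 d.

14.5 d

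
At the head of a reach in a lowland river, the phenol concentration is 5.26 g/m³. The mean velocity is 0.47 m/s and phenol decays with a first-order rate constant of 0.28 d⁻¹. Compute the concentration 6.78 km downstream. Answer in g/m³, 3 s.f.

5.02 g/m³

Travel time t = 6.78 km / 0.47 m/s = 6780/0.47 = 1.443e+04 s = 0.167 d.
First-order decay: C = 5.26·exp(−0.28·0.167) = 5.26·0.9543 = 5.02 g/m³.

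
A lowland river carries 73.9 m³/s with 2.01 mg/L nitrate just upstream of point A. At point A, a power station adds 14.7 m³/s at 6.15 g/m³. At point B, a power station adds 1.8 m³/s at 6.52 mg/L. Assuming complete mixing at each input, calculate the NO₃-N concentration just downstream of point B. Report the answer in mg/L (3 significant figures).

2.77 mg/L

After input A: C = (73.9·2.01 + 14.7·6.15) / 88.6 = 2.697 mg/L.
After input B: C = (88.6·2.697 + 1.8·6.52) / 90.4 = 2.773 mg/L.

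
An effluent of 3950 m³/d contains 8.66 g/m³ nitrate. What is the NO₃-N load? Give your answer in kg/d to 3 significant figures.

3950 m³/d = 0.04572 m³/s.
Mass flux = Q·C = 0.04572 m³/s × 8.66 g/m³ = 0.3959 g/s.
= 0.3959 g/s × 86.4 = 34.21 kg/d.

34.2 kg/d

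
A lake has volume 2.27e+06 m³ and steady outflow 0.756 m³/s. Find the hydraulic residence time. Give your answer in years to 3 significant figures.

Q = 0.756 m³/s × 3.156e+07 s/yr = 2.386e+07 m³/yr.
Hydraulic residence time τ = V/Q = 2.27e+06/2.386e+07 = 0.09515 yr.

0.0951 yr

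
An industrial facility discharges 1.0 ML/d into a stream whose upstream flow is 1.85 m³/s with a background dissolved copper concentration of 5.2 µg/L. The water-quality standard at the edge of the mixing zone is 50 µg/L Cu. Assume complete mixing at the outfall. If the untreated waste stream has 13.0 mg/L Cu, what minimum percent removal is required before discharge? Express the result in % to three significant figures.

1.0 ML/d = 0.01157 m³/s.
5.2 µg/L = 0.0052 mg/L.
50 µg/L = 0.05 mg/L.
Mass balance: 0.05·1.862 = 0.01157·Cₑ + 1.85·0.0052.
Cₑ = (0.09308 − 0.00962) / 0.01157 = 7.211 mg/L.
Required removal = 1 − 7.211/13.0 = 44.53 %.

44.5 %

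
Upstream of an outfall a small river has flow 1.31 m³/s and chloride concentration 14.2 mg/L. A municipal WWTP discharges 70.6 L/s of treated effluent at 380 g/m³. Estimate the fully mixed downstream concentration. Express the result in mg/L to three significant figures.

70.6 L/s = 0.0706 m³/s.
By mass balance at complete mixing, C = (0.0706·380 + 1.31·14.2) / (0.0706 + 1.31) = 45.43/1.381 = 32.91 mg/L.

32.9 mg/L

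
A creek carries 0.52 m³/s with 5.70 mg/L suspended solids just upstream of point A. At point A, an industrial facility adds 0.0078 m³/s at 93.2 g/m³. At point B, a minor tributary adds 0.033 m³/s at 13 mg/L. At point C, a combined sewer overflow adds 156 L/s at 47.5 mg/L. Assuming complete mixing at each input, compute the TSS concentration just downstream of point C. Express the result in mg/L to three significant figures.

After input A: C = (0.52·5.7 + 0.0078·93.2) / 0.5278 = 6.993 mg/L.
After input B: C = (0.5278·6.993 + 0.033·13) / 0.5608 = 7.347 mg/L.
156 L/s = 0.156 m³/s.
After input C: C = (0.5608·7.347 + 0.156·47.5) / 0.7168 = 16.09 mg/L.

16.1 mg/L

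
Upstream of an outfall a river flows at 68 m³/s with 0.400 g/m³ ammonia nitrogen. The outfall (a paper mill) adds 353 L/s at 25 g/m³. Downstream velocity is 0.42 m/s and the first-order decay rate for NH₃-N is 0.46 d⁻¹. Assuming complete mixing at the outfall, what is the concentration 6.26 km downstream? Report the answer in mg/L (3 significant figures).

353 L/s = 0.353 m³/s.
After complete mixing, C₀ = (0.353·25 + 68·0.4) / 68.35 = 0.527 mg/L.
Travel time t = 6260 m / 0.42 m/s = 1.49e+04 s = 0.1725 d.
C = 0.527·exp(−0.46·0.1725) = 0.527·0.9237 = 0.4868 mg/L.

0.487 mg/L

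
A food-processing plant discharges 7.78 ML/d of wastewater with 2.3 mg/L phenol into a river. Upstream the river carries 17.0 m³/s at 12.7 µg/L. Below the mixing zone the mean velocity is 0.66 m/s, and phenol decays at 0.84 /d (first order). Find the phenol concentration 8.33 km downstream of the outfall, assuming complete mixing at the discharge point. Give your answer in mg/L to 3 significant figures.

0.0219 mg/L

7.78 ML/d = 0.09005 m³/s.
12.7 µg/L = 0.0127 mg/L.
After complete mixing, C₀ = (0.09005·2.3 + 17·0.0127) / 17.09 = 0.02475 mg/L.
Travel time t = 8330 m / 0.66 m/s = 1.262e+04 s = 0.1461 d.
C = 0.02475·exp(−0.84·0.1461) = 0.02475·0.8845 = 0.02189 mg/L.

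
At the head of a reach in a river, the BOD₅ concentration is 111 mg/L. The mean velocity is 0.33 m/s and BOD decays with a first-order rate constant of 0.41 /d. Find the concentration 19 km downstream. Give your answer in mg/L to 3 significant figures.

Travel time t = 19 km / 0.33 m/s = 1.9e+04/0.33 = 5.758e+04 s = 0.6664 d.
First-order decay: C = 111·exp(−0.41·0.6664) = 111·0.7609 = 84.46 mg/L.

84.5 mg/L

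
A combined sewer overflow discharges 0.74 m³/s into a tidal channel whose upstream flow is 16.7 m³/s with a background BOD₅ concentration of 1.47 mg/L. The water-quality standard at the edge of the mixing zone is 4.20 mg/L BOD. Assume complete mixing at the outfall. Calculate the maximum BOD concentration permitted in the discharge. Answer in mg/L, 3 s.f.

65.8 mg/L

Mass balance: 4.2·17.44 = 0.74·Cₑ + 16.7·1.47.
Cₑ = (73.25 − 24.55) / 0.74 = 65.81 mg/L.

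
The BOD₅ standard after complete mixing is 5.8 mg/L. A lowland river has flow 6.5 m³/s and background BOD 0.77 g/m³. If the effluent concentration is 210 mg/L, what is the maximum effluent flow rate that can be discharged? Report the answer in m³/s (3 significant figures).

Mass balance at complete mixing: C_std·(Q_w + Q_r) = Q_w·C_e + Q_r·C_b.
Rearranging, Q_w = Q_r·(C_std − C_b)/(C_e − C_std) = 6.5·(5.8 − 0.77) / (210 − 5.8) = 0.1601 m³/s.

0.160 m³/s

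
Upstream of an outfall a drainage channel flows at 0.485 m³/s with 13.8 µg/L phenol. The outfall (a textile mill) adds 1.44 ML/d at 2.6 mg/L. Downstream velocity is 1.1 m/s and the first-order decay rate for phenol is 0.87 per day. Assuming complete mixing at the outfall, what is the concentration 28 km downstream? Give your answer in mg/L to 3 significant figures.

0.0772 mg/L

1.44 ML/d = 0.01667 m³/s.
13.8 µg/L = 0.0138 mg/L.
After complete mixing, C₀ = (0.01667·2.6 + 0.485·0.0138) / 0.5017 = 0.09972 mg/L.
Travel time t = 2.8e+04 m / 1.1 m/s = 2.545e+04 s = 0.2946 d.
C = 0.09972·exp(−0.87·0.2946) = 0.09972·0.7739 = 0.07717 mg/L.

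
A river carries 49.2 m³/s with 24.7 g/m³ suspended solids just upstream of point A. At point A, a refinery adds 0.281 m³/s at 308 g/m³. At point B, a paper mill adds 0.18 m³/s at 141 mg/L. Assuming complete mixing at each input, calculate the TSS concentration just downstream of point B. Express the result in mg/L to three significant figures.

After input A: C = (49.2·24.7 + 0.281·308) / 49.48 = 26.31 mg/L.
After input B: C = (49.48·26.31 + 0.18·141) / 49.66 = 26.72 mg/L.

26.7 mg/L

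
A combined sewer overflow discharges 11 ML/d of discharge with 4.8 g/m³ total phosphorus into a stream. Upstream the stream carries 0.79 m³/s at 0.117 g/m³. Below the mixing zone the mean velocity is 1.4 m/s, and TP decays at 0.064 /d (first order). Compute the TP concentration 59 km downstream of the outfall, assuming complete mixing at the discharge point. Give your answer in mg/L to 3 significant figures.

11 ML/d = 0.1273 m³/s.
After complete mixing, C₀ = (0.1273·4.8 + 0.79·0.117) / 0.9173 = 0.767 mg/L.
Travel time t = 5.9e+04 m / 1.4 m/s = 4.214e+04 s = 0.4878 d.
C = 0.767·exp(−0.064·0.4878) = 0.767·0.9693 = 0.7434 mg/L.

0.743 mg/L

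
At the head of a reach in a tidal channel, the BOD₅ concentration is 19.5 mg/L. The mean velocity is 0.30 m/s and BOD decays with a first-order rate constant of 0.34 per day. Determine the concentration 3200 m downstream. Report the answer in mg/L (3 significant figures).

Travel time t = 3200 m / 0.30 m/s = 3200/0.30 = 1.067e+04 s = 0.1235 d.
First-order decay: C = 19.5·exp(−0.34·0.1235) = 19.5·0.9589 = 18.7 mg/L.

18.7 mg/L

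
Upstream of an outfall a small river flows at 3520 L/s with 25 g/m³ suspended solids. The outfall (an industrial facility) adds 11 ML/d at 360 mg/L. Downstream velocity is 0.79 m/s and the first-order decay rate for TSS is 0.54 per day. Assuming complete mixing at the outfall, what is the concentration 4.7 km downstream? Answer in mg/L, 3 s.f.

11 ML/d = 0.1273 m³/s.
3520 L/s = 3.52 m³/s.
After complete mixing, C₀ = (0.1273·360 + 3.52·25) / 3.647 = 36.69 mg/L.
Travel time t = 4700 m / 0.79 m/s = 5949 s = 0.06886 d.
C = 36.69·exp(−0.54·0.06886) = 36.69·0.9635 = 35.35 mg/L.

35.4 mg/L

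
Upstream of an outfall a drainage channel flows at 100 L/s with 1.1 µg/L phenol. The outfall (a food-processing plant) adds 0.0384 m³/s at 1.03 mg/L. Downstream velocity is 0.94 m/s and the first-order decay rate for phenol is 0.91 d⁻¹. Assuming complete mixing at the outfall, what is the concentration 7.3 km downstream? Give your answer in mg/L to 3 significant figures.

100 L/s = 0.1 m³/s.
1.1 µg/L = 0.0011 mg/L.
After complete mixing, C₀ = (0.0384·1.03 + 0.1·0.0011) / 0.1384 = 0.2866 mg/L.
Travel time t = 7300 m / 0.94 m/s = 7766 s = 0.08988 d.
C = 0.2866·exp(−0.91·0.08988) = 0.2866·0.9215 = 0.2641 mg/L.

0.264 mg/L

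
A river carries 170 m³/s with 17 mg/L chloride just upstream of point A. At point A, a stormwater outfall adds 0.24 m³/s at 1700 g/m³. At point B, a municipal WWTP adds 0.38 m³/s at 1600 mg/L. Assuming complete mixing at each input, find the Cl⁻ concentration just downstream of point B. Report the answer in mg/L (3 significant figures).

After input A: C = (170·17 + 0.24·1700) / 170.2 = 19.37 mg/L.
After input B: C = (170.2·19.37 + 0.38·1600) / 170.6 = 22.89 mg/L.

22.9 mg/L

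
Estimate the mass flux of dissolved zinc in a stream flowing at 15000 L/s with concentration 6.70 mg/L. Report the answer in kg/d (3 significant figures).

8680 kg/d

15000 L/s = 15 m³/s.
Mass flux = Q·C = 15 m³/s × 6.7 g/m³ = 100.5 g/s.
= 100.5 g/s × 86.4 = 8683 kg/d.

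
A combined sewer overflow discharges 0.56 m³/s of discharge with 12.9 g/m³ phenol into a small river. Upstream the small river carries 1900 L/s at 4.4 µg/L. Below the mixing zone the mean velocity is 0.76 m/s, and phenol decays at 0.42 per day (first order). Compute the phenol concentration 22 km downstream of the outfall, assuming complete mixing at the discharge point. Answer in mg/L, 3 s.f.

1900 L/s = 1.9 m³/s.
4.4 µg/L = 0.0044 mg/L.
After complete mixing, C₀ = (0.56·12.9 + 1.9·0.0044) / 2.46 = 2.94 mg/L.
Travel time t = 2.2e+04 m / 0.76 m/s = 2.895e+04 s = 0.335 d.
C = 2.94·exp(−0.42·0.335) = 2.94·0.8687 = 2.554 mg/L.

2.55 mg/L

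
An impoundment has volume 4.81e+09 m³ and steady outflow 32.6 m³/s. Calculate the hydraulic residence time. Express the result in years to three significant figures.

4.68 yr

Q = 32.6 m³/s × 3.156e+07 s/yr = 1.029e+09 m³/yr.
Hydraulic residence time τ = V/Q = 4.81e+09/1.029e+09 = 4.675 yr.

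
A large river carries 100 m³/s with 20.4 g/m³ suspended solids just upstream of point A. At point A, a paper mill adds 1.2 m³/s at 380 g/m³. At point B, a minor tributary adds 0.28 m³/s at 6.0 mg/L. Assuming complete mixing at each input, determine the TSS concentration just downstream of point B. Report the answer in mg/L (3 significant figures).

After input A: C = (100·20.4 + 1.2·380) / 101.2 = 24.66 mg/L.
After input B: C = (101.2·24.66 + 0.28·6) / 101.5 = 24.61 mg/L.

24.6 mg/L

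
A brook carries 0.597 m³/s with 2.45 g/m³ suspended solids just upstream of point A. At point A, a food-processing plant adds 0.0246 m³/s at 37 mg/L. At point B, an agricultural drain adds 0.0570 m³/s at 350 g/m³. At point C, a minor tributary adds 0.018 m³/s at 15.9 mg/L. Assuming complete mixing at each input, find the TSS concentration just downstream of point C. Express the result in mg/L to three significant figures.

32.5 mg/L

After input A: C = (0.597·2.45 + 0.0246·37) / 0.6216 = 3.817 mg/L.
After input B: C = (0.6216·3.817 + 0.057·350) / 0.6786 = 32.9 mg/L.
After input C: C = (0.6786·32.9 + 0.018·15.9) / 0.6966 = 32.46 mg/L.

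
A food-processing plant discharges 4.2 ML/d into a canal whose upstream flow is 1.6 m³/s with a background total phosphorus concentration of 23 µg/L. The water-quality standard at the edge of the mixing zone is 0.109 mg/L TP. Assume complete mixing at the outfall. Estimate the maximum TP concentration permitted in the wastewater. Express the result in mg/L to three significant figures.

2.94 mg/L

4.2 ML/d = 0.04861 m³/s.
23 µg/L = 0.023 mg/L.
Mass balance: 0.109·1.649 = 0.04861·Cₑ + 1.6·0.023.
Cₑ = (0.1797 − 0.0368) / 0.04861 = 2.94 mg/L.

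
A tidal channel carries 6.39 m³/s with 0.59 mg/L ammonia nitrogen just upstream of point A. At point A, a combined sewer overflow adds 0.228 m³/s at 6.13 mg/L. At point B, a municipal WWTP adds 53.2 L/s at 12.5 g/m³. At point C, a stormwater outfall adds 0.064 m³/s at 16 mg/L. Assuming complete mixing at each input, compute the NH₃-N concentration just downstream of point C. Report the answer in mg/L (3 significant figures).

After input A: C = (6.39·0.59 + 0.228·6.13) / 6.618 = 0.7809 mg/L.
53.2 L/s = 0.0532 m³/s.
After input B: C = (6.618·0.7809 + 0.0532·12.5) / 6.671 = 0.8743 mg/L.
After input C: C = (6.671·0.8743 + 0.064·16) / 6.735 = 1.018 mg/L.

1.02 mg/L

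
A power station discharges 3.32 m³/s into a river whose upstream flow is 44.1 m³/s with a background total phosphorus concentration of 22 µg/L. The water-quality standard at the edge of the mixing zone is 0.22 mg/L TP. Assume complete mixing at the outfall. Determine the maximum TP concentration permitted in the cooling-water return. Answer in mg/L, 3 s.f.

2.85 mg/L

22 µg/L = 0.022 mg/L.
Mass balance: 0.22·47.42 = 3.32·Cₑ + 44.1·0.022.
Cₑ = (10.43 − 0.9702) / 3.32 = 2.85 mg/L.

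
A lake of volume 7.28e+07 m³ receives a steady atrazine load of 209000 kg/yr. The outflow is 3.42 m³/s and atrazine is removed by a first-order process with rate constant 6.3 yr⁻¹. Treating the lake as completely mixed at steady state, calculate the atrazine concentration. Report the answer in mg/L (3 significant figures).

Outflow Q = 3.42 m³/s × 3.156e+07 s/yr = 1.079e+08 m³/yr.
Steady-state CSTR mass balance: W = Q·C + k·V·C, so C = W/(Q + kV).
Q + kV = 1.079e+08 + 6.3·7.28e+07 = 5.666e+08 m³/yr.
C = 209000/5.666e+08 = 0.0003689 kg/m³ = 0.3689 mg/L.

0.369 mg/L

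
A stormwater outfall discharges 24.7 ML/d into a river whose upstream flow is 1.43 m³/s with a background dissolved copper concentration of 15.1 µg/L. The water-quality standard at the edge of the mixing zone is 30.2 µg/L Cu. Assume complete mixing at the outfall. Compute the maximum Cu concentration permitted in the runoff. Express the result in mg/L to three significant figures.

24.7 ML/d = 0.2859 m³/s.
15.1 µg/L = 0.0151 mg/L.
30.2 µg/L = 0.0302 mg/L.
Mass balance: 0.0302·1.716 = 0.2859·Cₑ + 1.43·0.0151.
Cₑ = (0.05182 − 0.02159) / 0.2859 = 0.1057 mg/L.

0.106 mg/L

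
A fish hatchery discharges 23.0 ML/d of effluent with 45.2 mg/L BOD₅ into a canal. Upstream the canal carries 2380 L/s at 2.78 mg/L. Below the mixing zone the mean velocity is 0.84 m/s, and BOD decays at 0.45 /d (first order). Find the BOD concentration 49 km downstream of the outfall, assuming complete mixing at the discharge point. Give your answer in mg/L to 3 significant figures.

5.20 mg/L

23.0 ML/d = 0.2662 m³/s.
2380 L/s = 2.38 m³/s.
After complete mixing, C₀ = (0.2662·45.2 + 2.38·2.78) / 2.646 = 7.047 mg/L.
Travel time t = 4.9e+04 m / 0.84 m/s = 5.833e+04 s = 0.6752 d.
C = 7.047·exp(−0.45·0.6752) = 7.047·0.738 = 5.201 mg/L.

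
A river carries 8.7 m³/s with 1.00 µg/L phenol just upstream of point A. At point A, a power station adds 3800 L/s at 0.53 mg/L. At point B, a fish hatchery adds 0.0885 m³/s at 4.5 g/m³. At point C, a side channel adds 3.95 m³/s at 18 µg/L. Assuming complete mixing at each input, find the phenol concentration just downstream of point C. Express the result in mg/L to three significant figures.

1.00 µg/L = 0.001 mg/L.
3800 L/s = 3.8 m³/s.
After input A: C = (8.7·0.001 + 3.8·0.53) / 12.5 = 0.1618 mg/L.
After input B: C = (12.5·0.1618 + 0.0885·4.5) / 12.59 = 0.1923 mg/L.
18 µg/L = 0.018 mg/L.
After input C: C = (12.59·0.1923 + 3.95·0.018) / 16.54 = 0.1507 mg/L.

0.151 mg/L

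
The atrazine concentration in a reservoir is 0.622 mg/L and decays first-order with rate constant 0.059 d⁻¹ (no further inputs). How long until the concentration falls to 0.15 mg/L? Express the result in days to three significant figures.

t = ln(C₀/C)/k = ln(0.622/0.15)/0.059 = 1.422/0.059 = 24.11 d.

24.1 d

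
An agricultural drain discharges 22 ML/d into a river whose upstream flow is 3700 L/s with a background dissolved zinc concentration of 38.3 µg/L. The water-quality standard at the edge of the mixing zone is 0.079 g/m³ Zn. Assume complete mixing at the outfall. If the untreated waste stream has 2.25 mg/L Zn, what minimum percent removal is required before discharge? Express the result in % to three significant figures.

22 ML/d = 0.2546 m³/s.
3700 L/s = 3.7 m³/s.
38.3 µg/L = 0.0383 mg/L.
Mass balance: 0.079·3.955 = 0.2546·Cₑ + 3.7·0.0383.
Cₑ = (0.3124 − 0.1417) / 0.2546 = 0.6704 mg/L.
Required removal = 1 − 0.6704/2.25 = 70.2 %.

70.2 %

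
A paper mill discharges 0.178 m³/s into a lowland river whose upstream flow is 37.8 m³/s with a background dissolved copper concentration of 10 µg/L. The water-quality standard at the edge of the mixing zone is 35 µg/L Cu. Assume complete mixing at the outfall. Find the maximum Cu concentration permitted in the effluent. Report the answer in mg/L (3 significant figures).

10 µg/L = 0.01 mg/L.
35 µg/L = 0.035 mg/L.
Mass balance: 0.035·37.98 = 0.178·Cₑ + 37.8·0.01.
Cₑ = (1.329 − 0.378) / 0.178 = 5.344 mg/L.

5.34 mg/L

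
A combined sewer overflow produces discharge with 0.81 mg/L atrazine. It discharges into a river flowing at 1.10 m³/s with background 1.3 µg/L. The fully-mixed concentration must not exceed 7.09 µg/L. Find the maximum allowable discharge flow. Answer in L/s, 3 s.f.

1.3 µg/L = 0.0013 mg/L.
7.09 µg/L = 0.00709 mg/L.
Mass balance at complete mixing: C_std·(Q_w + Q_r) = Q_w·C_e + Q_r·C_b.
Rearranging, Q_w = Q_r·(C_std − C_b)/(C_e − C_std) = 1.10·(0.00709 − 0.0013) / (0.81 − 0.00709) = 0.007932 m³/s.
= 7.932 L/s.

7.93 L/s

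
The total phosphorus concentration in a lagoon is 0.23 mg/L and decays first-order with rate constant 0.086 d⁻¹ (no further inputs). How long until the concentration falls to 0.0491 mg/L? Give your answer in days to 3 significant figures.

t = ln(C₀/C)/k = ln(0.23/0.0491)/0.086 = 1.544/0.086 = 17.96 d.

18.0 d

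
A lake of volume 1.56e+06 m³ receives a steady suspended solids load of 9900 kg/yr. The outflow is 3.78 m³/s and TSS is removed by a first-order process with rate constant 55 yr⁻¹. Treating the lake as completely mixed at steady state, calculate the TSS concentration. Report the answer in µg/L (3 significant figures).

Outflow Q = 3.78 m³/s × 3.156e+07 s/yr = 1.193e+08 m³/yr.
Steady-state CSTR mass balance: W = Q·C + k·V·C, so C = W/(Q + kV).
Q + kV = 1.193e+08 + 55·1.56e+06 = 2.051e+08 m³/yr.
C = 9900/2.051e+08 = 4.827e-05 kg/m³ = 0.04827 mg/L = 48.27 µg/L.

48.3 µg/L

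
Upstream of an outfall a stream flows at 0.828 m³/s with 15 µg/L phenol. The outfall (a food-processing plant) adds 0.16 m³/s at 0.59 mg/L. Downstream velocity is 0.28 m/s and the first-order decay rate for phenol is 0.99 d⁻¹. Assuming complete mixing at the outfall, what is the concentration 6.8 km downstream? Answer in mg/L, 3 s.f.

15 µg/L = 0.015 mg/L.
After complete mixing, C₀ = (0.16·0.59 + 0.828·0.015) / 0.988 = 0.1081 mg/L.
Travel time t = 6800 m / 0.28 m/s = 2.429e+04 s = 0.2811 d.
C = 0.1081·exp(−0.99·0.2811) = 0.1081·0.7571 = 0.08185 mg/L.

0.0819 mg/L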